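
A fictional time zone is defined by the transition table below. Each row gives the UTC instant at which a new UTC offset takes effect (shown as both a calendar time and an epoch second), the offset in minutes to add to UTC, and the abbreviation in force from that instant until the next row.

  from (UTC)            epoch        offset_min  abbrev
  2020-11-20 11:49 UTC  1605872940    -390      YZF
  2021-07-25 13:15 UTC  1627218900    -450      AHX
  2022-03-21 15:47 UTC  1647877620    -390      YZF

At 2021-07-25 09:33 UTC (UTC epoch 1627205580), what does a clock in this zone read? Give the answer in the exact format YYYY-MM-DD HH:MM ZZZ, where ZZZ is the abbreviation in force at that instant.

2021-07-25 03:03 YZF

Query: 2021-07-25 09:33 UTC
Rule 1/3 (YZF, -06:30): 2020-11-20 11:49 UTC ≤ query < 2021-07-25 13:15 UTC
9·60 + 33 - 390 = 183 min
183 = 0·1440 + 183; 183 = 3·60 + 3 → 03:03, same day
→ 2021-07-25 03:03 YZF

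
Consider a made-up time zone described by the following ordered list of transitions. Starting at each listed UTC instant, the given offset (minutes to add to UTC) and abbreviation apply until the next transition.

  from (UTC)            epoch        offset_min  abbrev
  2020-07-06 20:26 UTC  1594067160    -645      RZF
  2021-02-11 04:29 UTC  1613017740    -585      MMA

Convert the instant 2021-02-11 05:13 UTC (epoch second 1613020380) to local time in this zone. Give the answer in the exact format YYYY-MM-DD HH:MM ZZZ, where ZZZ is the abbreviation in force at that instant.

Query: 2021-02-11 05:13 UTC
Rule 2/2 (MMA, -09:45): 2021-02-11 04:29 UTC ≤ query < +∞
5·60 + 13 - 585 = -272 min
-272 = -1·1440 + 1168; 1168 = 19·60 + 28 → 19:28, 2021-02-11 - 1 day = 2021-02-10
→ 2021-02-10 19:28 MMA

2021-02-10 19:28 MMA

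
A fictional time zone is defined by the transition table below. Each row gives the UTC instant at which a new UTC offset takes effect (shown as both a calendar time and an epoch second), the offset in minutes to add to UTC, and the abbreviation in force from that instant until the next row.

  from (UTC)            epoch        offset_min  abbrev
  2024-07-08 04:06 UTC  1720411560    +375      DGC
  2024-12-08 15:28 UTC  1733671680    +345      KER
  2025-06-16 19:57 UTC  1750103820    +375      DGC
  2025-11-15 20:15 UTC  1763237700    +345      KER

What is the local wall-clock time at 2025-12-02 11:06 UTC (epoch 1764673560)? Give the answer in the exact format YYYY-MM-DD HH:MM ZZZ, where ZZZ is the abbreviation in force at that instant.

Query: 2025-12-02 11:06 UTC
Rule 4/4 (KER, +05:45): 2025-11-15 20:15 UTC ≤ query < +∞
11·60 + 6 + 345 = 1011 min
1011 = 0·1440 + 1011; 1011 = 16·60 + 51 → 16:51, same day
→ 2025-12-02 16:51 KER

2025-12-02 16:51 KER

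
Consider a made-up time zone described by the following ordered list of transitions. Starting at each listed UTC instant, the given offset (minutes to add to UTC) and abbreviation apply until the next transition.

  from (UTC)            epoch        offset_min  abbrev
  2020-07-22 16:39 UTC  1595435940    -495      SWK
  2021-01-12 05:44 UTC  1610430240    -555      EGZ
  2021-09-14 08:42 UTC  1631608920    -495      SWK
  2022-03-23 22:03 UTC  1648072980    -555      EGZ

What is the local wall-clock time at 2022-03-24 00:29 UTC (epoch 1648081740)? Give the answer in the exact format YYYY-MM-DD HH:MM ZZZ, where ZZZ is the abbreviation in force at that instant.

2022-03-23 15:14 EGZ

Query: 2022-03-24 00:29 UTC
Rule 4/4 (EGZ, -09:15): 2022-03-23 22:03 UTC ≤ query < +∞
0·60 + 29 - 555 = -526 min
-526 = -1·1440 + 914; 914 = 15·60 + 14 → 15:14, 2022-03-24 - 1 day = 2022-03-23
→ 2022-03-23 15:14 EGZ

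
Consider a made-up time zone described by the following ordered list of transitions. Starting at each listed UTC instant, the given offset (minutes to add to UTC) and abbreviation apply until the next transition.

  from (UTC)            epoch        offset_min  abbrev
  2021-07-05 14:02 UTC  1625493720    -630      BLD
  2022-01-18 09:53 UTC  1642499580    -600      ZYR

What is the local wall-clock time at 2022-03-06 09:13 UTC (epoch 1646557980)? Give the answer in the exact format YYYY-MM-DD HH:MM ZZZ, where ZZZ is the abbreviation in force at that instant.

2022-03-05 23:13 ZYR

Query: 2022-03-06 09:13 UTC
Rule 2/2 (ZYR, -10:00): 2022-01-18 09:53 UTC ≤ query < +∞
9·60 + 13 - 600 = -47 min
-47 = -1·1440 + 1393; 1393 = 23·60 + 13 → 23:13, 2022-03-06 - 1 day = 2022-03-05
→ 2022-03-05 23:13 ZYR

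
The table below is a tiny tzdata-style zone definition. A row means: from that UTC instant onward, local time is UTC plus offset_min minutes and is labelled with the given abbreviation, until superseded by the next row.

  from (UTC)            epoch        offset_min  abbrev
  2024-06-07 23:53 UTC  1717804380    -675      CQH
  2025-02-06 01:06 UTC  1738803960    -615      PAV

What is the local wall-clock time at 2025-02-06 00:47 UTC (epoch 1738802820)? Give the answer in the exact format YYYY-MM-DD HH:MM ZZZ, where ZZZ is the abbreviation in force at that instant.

2025-02-05 13:32 CQH

Query: 2025-02-06 00:47 UTC
Rule 1/2 (CQH, -11:15): 2024-06-07 23:53 UTC ≤ query < 2025-02-06 01:06 UTC
0·60 + 47 - 675 = -628 min
-628 = -1·1440 + 812; 812 = 13·60 + 32 → 13:32, 2025-02-06 - 1 day = 2025-02-05
→ 2025-02-05 13:32 CQH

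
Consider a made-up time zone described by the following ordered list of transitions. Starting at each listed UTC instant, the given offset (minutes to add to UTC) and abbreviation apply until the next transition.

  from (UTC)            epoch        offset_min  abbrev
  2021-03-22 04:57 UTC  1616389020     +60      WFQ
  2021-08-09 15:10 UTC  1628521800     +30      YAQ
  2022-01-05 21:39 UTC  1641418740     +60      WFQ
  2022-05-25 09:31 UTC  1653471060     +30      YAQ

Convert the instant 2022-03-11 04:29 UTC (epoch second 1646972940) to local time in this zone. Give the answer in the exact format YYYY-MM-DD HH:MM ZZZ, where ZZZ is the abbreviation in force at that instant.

Query: 2022-03-11 04:29 UTC
Rule 3/4 (WFQ, +01:00): 2022-01-05 21:39 UTC ≤ query < 2022-05-25 09:31 UTC
4·60 + 29 + 60 = 329 min
329 = 0·1440 + 329; 329 = 5·60 + 29 → 05:29, same day
→ 2022-03-11 05:29 WFQ

2022-03-11 05:29 WFQ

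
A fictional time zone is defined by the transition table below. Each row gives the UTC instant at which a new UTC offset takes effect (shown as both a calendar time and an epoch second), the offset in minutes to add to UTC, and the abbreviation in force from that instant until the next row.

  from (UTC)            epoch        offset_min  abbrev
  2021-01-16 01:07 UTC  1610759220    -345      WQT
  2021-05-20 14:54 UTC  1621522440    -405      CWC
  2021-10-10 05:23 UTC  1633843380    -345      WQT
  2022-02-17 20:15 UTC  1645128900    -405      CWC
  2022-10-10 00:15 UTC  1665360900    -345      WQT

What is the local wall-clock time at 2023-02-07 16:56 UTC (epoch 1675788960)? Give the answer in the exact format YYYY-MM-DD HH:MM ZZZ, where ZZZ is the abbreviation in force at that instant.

2023-02-07 11:11 WQT

Query: 2023-02-07 16:56 UTC
Rule 5/5 (WQT, -05:45): 2022-10-10 00:15 UTC ≤ query < +∞
16·60 + 56 - 345 = 671 min
671 = 0·1440 + 671; 671 = 11·60 + 11 → 11:11, same day
→ 2023-02-07 11:11 WQT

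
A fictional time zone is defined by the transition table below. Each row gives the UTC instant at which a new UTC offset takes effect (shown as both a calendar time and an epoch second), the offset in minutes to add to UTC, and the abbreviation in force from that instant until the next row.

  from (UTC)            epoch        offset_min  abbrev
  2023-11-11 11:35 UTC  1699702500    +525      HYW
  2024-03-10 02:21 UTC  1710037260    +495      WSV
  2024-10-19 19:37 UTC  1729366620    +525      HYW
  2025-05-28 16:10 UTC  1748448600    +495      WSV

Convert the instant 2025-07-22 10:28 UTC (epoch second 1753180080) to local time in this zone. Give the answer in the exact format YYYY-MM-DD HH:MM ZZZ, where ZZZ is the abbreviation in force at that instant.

2025-07-22 18:43 WSV

Query: 2025-07-22 10:28 UTC
Rule 4/4 (WSV, +08:15): 2025-05-28 16:10 UTC ≤ query < +∞
10·60 + 28 + 495 = 1123 min
1123 = 0·1440 + 1123; 1123 = 18·60 + 43 → 18:43, same day
→ 2025-07-22 18:43 WSV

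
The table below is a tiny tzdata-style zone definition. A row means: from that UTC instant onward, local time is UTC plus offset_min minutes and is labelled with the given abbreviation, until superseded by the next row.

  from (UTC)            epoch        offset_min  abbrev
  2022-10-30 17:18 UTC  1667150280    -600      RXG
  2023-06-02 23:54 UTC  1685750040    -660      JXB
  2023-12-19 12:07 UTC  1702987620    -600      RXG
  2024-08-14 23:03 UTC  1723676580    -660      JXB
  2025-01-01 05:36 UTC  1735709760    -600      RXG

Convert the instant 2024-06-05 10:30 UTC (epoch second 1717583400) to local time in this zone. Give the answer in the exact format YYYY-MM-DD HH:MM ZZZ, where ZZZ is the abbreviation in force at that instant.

2024-06-05 00:30 RXG

Query: 2024-06-05 10:30 UTC
Rule 3/5 (RXG, -10:00): 2023-12-19 12:07 UTC ≤ query < 2024-08-14 23:03 UTC
10·60 + 30 - 600 = 30 min
30 = 0·1440 + 30; 30 = 0·60 + 30 → 00:30, same day
→ 2024-06-05 00:30 RXG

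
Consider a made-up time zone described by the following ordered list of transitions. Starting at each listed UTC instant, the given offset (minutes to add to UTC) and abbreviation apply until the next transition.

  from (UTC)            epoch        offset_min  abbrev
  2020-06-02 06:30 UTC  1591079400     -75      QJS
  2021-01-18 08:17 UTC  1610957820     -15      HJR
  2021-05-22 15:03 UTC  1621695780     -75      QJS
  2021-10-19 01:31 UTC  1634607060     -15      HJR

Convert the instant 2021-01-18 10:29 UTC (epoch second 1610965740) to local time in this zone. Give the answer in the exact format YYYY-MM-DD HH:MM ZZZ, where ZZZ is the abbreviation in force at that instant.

2021-01-18 10:14 HJR

Query: 2021-01-18 10:29 UTC
Rule 2/4 (HJR, -00:15): 2021-01-18 08:17 UTC ≤ query < 2021-05-22 15:03 UTC
10·60 + 29 - 15 = 614 min
614 = 0·1440 + 614; 614 = 10·60 + 14 → 10:14, same day
→ 2021-01-18 10:14 HJR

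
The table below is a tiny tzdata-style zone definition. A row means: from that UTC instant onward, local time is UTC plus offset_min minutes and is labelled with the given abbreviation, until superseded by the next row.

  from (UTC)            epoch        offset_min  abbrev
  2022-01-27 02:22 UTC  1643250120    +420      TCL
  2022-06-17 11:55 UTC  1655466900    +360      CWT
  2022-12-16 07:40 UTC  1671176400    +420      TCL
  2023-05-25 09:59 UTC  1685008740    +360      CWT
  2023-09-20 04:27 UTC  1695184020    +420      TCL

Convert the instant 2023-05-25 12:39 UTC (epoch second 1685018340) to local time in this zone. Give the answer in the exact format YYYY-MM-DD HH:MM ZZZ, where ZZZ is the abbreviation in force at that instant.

Query: 2023-05-25 12:39 UTC
Rule 4/5 (CWT, +06:00): 2023-05-25 09:59 UTC ≤ query < 2023-09-20 04:27 UTC
12·60 + 39 + 360 = 1119 min
1119 = 0·1440 + 1119; 1119 = 18·60 + 39 → 18:39, same day
→ 2023-05-25 18:39 CWT

2023-05-25 18:39 CWT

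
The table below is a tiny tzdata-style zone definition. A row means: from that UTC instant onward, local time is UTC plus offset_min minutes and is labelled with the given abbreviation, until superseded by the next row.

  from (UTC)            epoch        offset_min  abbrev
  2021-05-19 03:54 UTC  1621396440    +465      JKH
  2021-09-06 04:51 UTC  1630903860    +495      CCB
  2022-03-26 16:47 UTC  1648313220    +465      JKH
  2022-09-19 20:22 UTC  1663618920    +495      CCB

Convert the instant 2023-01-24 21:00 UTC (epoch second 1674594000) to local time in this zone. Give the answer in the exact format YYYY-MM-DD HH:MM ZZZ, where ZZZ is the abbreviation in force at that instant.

2023-01-25 05:15 CCB

Query: 2023-01-24 21:00 UTC
Rule 4/4 (CCB, +08:15): 2022-09-19 20:22 UTC ≤ query < +∞
21·60 + 0 + 495 = 1755 min
1755 = 1·1440 + 315; 315 = 5·60 + 15 → 05:15, 2023-01-24 + 1 day = 2023-01-25
→ 2023-01-25 05:15 CCB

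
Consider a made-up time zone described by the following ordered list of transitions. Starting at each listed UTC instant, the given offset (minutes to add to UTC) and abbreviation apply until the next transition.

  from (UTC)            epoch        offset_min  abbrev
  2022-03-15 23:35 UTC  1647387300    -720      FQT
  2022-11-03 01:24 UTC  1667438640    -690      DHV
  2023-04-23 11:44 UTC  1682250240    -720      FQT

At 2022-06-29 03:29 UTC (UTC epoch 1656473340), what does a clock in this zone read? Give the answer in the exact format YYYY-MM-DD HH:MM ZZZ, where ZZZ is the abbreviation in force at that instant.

Query: 2022-06-29 03:29 UTC
Rule 1/3 (FQT, -12:00): 2022-03-15 23:35 UTC ≤ query < 2022-11-03 01:24 UTC
3·60 + 29 - 720 = -511 min
-511 = -1·1440 + 929; 929 = 15·60 + 29 → 15:29, 2022-06-29 - 1 day = 2022-06-28
→ 2022-06-28 15:29 FQT

2022-06-28 15:29 FQT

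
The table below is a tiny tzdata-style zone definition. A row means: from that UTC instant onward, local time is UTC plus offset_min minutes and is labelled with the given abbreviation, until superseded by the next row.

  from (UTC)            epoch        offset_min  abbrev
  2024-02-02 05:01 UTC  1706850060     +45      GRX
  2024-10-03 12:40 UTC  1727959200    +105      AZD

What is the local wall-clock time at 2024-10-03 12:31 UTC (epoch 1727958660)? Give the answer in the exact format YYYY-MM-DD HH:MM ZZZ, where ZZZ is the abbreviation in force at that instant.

2024-10-03 13:16 GRX

Query: 2024-10-03 12:31 UTC
Rule 1/2 (GRX, +00:45): 2024-02-02 05:01 UTC ≤ query < 2024-10-03 12:40 UTC
12·60 + 31 + 45 = 796 min
796 = 0·1440 + 796; 796 = 13·60 + 16 → 13:16, same day
→ 2024-10-03 13:16 GRX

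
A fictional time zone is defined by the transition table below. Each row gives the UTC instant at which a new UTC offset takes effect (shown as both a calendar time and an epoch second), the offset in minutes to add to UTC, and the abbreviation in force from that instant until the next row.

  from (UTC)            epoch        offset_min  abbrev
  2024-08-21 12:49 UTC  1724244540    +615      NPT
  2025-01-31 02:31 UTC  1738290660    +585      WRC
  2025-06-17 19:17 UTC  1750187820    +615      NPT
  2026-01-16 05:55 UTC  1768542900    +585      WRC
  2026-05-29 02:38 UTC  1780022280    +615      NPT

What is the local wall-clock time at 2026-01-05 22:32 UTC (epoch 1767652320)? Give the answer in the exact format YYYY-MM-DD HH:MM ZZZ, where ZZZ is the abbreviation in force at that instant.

2026-01-06 08:47 NPT

Query: 2026-01-05 22:32 UTC
Rule 3/5 (NPT, +10:15): 2025-06-17 19:17 UTC ≤ query < 2026-01-16 05:55 UTC
22·60 + 32 + 615 = 1967 min
1967 = 1·1440 + 527; 527 = 8·60 + 47 → 08:47, 2026-01-05 + 1 day = 2026-01-06
→ 2026-01-06 08:47 NPT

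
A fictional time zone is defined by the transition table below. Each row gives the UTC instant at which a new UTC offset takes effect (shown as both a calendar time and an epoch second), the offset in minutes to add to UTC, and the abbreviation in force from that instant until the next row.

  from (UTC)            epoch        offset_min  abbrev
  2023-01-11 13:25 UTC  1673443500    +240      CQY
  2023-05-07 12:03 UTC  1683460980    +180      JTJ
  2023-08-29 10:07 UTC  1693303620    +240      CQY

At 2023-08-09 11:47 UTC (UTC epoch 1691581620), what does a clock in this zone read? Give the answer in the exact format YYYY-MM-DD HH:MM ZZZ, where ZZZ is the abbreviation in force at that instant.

2023-08-09 14:47 JTJ

Query: 2023-08-09 11:47 UTC
Rule 2/3 (JTJ, +03:00): 2023-05-07 12:03 UTC ≤ query < 2023-08-29 10:07 UTC
11·60 + 47 + 180 = 887 min
887 = 0·1440 + 887; 887 = 14·60 + 47 → 14:47, same day
→ 2023-08-09 14:47 JTJ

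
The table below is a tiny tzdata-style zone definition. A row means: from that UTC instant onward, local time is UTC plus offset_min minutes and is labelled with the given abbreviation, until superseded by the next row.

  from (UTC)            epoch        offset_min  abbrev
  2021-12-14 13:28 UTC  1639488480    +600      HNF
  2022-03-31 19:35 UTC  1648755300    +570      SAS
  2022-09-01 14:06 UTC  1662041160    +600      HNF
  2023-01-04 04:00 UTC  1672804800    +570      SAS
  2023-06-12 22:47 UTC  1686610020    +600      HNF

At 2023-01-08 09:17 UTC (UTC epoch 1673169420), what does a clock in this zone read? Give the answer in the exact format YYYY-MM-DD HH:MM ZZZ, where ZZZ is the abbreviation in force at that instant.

Query: 2023-01-08 09:17 UTC
Rule 4/5 (SAS, +09:30): 2023-01-04 04:00 UTC ≤ query < 2023-06-12 22:47 UTC
9·60 + 17 + 570 = 1127 min
1127 = 0·1440 + 1127; 1127 = 18·60 + 47 → 18:47, same day
→ 2023-01-08 18:47 SAS

2023-01-08 18:47 SAS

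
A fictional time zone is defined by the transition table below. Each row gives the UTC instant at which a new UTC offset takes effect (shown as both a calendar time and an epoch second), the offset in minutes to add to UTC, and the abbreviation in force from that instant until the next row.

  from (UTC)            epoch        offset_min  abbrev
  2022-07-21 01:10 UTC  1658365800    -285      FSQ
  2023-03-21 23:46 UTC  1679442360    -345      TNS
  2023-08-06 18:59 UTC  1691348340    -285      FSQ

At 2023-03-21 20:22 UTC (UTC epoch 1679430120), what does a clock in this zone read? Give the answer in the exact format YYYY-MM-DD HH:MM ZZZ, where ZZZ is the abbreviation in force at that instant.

Query: 2023-03-21 20:22 UTC
Rule 1/3 (FSQ, -04:45): 2022-07-21 01:10 UTC ≤ query < 2023-03-21 23:46 UTC
20·60 + 22 - 285 = 937 min
937 = 0·1440 + 937; 937 = 15·60 + 37 → 15:37, same day
→ 2023-03-21 15:37 FSQ

2023-03-21 15:37 FSQ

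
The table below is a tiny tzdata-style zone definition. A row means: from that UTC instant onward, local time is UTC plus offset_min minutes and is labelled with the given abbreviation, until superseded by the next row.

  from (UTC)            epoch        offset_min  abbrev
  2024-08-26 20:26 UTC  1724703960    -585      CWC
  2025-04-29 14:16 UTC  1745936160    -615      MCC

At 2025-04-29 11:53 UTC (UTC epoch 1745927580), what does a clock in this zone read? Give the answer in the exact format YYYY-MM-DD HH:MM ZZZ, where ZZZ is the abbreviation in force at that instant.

Query: 2025-04-29 11:53 UTC
Rule 1/2 (CWC, -09:45): 2024-08-26 20:26 UTC ≤ query < 2025-04-29 14:16 UTC
11·60 + 53 - 585 = 128 min
128 = 0·1440 + 128; 128 = 2·60 + 8 → 02:08, same day
→ 2025-04-29 02:08 CWC

2025-04-29 02:08 CWC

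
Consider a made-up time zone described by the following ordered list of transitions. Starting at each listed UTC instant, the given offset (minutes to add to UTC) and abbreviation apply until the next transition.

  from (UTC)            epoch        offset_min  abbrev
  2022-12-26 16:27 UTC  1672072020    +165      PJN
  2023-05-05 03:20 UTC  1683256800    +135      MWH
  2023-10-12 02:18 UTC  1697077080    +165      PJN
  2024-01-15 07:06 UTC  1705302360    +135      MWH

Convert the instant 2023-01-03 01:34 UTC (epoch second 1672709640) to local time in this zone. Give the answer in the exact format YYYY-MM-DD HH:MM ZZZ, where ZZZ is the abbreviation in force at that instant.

2023-01-03 04:19 PJN

Query: 2023-01-03 01:34 UTC
Rule 1/4 (PJN, +02:45): 2022-12-26 16:27 UTC ≤ query < 2023-05-05 03:20 UTC
1·60 + 34 + 165 = 259 min
259 = 0·1440 + 259; 259 = 4·60 + 19 → 04:19, same day
→ 2023-01-03 04:19 PJN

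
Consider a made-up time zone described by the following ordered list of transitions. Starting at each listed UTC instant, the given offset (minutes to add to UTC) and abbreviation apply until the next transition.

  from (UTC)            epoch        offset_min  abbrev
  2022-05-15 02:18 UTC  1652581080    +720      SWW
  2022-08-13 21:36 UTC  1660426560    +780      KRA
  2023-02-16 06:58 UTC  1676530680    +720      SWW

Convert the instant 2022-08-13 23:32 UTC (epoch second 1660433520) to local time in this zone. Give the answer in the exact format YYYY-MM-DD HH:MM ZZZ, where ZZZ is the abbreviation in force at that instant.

2022-08-14 12:32 KRA

Query: 2022-08-13 23:32 UTC
Rule 2/3 (KRA, +13:00): 2022-08-13 21:36 UTC ≤ query < 2023-02-16 06:58 UTC
23·60 + 32 + 780 = 2192 min
2192 = 1·1440 + 752; 752 = 12·60 + 32 → 12:32, 2022-08-13 + 1 day = 2022-08-14
→ 2022-08-14 12:32 KRA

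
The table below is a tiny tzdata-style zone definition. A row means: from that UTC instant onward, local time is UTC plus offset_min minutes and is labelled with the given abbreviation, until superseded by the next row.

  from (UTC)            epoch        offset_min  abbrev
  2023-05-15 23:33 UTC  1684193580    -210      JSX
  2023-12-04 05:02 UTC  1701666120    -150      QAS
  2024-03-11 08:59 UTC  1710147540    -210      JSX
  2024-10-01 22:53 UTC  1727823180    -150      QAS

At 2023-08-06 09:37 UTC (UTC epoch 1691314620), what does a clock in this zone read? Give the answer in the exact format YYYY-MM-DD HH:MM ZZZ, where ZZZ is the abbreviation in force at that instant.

2023-08-06 06:07 JSX

Query: 2023-08-06 09:37 UTC
Rule 1/4 (JSX, -03:30): 2023-05-15 23:33 UTC ≤ query < 2023-12-04 05:02 UTC
9·60 + 37 - 210 = 367 min
367 = 0·1440 + 367; 367 = 6·60 + 7 → 06:07, same day
→ 2023-08-06 06:07 JSX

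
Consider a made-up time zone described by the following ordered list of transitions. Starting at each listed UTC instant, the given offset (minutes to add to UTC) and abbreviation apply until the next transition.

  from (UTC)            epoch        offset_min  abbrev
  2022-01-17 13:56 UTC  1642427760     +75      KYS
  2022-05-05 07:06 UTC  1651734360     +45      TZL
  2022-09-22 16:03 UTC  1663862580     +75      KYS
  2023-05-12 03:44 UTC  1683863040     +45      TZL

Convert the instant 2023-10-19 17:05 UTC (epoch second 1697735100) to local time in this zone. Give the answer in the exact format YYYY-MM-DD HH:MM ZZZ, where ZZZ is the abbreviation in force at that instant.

Query: 2023-10-19 17:05 UTC
Rule 4/4 (TZL, +00:45): 2023-05-12 03:44 UTC ≤ query < +∞
17·60 + 5 + 45 = 1070 min
1070 = 0·1440 + 1070; 1070 = 17·60 + 50 → 17:50, same day
→ 2023-10-19 17:50 TZL

2023-10-19 17:50 TZL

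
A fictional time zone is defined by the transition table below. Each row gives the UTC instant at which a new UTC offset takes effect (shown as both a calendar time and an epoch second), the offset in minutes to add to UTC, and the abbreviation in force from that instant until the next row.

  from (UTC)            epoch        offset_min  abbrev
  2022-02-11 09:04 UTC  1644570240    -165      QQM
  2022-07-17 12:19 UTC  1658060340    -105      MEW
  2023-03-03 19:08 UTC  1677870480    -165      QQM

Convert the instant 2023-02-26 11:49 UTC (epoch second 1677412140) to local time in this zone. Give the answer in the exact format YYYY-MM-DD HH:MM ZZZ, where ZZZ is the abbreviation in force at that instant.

Query: 2023-02-26 11:49 UTC
Rule 2/3 (MEW, -01:45): 2022-07-17 12:19 UTC ≤ query < 2023-03-03 19:08 UTC
11·60 + 49 - 105 = 604 min
604 = 0·1440 + 604; 604 = 10·60 + 4 → 10:04, same day
→ 2023-02-26 10:04 MEW

2023-02-26 10:04 MEW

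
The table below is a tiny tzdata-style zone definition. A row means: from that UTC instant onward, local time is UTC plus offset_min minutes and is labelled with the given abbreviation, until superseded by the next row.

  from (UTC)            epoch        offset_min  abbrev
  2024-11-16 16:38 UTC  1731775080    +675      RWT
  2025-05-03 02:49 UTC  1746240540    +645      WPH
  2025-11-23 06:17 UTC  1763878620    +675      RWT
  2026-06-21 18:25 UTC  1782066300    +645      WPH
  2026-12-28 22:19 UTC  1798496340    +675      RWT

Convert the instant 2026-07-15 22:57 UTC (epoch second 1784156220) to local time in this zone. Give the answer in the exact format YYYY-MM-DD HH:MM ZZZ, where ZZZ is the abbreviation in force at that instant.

Query: 2026-07-15 22:57 UTC
Rule 4/5 (WPH, +10:45): 2026-06-21 18:25 UTC ≤ query < 2026-12-28 22:19 UTC
22·60 + 57 + 645 = 2022 min
2022 = 1·1440 + 582; 582 = 9·60 + 42 → 09:42, 2026-07-15 + 1 day = 2026-07-16
→ 2026-07-16 09:42 WPH

2026-07-16 09:42 WPH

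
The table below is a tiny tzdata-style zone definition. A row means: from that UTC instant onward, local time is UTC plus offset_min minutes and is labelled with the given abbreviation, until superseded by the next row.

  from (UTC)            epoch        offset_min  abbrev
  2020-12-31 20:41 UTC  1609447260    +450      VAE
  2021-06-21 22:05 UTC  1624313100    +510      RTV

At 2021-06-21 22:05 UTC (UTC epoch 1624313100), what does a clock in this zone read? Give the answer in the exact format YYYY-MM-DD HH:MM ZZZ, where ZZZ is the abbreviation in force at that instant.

2021-06-22 06:35 RTV

Query: 2021-06-21 22:05 UTC
Rule 2/2 (RTV, +08:30): 2021-06-21 22:05 UTC ≤ query < +∞
22·60 + 5 + 510 = 1835 min
1835 = 1·1440 + 395; 395 = 6·60 + 35 → 06:35, 2021-06-21 + 1 day = 2021-06-22
→ 2021-06-22 06:35 RTV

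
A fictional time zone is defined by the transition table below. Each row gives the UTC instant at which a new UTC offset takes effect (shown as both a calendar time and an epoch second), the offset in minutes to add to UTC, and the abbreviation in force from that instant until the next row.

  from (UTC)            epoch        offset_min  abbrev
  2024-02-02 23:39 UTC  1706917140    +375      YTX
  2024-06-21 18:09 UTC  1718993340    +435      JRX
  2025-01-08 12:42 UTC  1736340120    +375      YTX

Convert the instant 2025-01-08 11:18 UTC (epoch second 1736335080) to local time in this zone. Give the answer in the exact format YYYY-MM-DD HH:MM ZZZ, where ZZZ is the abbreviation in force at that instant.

Query: 2025-01-08 11:18 UTC
Rule 2/3 (JRX, +07:15): 2024-06-21 18:09 UTC ≤ query < 2025-01-08 12:42 UTC
11·60 + 18 + 435 = 1113 min
1113 = 0·1440 + 1113; 1113 = 18·60 + 33 → 18:33, same day
→ 2025-01-08 18:33 JRX

2025-01-08 18:33 JRX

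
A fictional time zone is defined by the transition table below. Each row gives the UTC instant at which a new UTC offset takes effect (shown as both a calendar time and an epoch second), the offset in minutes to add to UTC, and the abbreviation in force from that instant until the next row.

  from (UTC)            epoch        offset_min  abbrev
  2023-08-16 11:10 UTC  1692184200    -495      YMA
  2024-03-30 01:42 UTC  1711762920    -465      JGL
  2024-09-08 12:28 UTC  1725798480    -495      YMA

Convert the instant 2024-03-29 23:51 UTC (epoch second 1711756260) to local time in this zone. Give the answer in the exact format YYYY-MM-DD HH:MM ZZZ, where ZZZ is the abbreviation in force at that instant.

2024-03-29 15:36 YMA

Query: 2024-03-29 23:51 UTC
Rule 1/3 (YMA, -08:15): 2023-08-16 11:10 UTC ≤ query < 2024-03-30 01:42 UTC
23·60 + 51 - 495 = 936 min
936 = 0·1440 + 936; 936 = 15·60 + 36 → 15:36, same day
→ 2024-03-29 15:36 YMA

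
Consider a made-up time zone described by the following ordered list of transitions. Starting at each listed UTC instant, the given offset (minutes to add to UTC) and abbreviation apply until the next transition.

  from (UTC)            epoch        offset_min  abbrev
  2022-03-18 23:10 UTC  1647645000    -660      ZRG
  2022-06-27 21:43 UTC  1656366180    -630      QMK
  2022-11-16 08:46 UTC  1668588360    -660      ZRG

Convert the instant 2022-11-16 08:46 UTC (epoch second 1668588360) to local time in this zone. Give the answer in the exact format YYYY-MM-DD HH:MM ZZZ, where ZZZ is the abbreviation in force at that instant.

2022-11-15 21:46 ZRG

Query: 2022-11-16 08:46 UTC
Rule 3/3 (ZRG, -11:00): 2022-11-16 08:46 UTC ≤ query < +∞
8·60 + 46 - 660 = -134 min
-134 = -1·1440 + 1306; 1306 = 21·60 + 46 → 21:46, 2022-11-16 - 1 day = 2022-11-15
→ 2022-11-15 21:46 ZRG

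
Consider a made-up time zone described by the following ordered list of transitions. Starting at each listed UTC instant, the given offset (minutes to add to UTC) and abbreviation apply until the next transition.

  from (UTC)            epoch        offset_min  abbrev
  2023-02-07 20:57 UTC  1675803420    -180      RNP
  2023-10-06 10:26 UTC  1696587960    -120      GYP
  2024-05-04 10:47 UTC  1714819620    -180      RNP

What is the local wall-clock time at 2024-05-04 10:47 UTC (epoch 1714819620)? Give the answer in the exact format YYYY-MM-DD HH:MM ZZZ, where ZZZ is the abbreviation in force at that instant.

2024-05-04 07:47 RNP

Query: 2024-05-04 10:47 UTC
Rule 3/3 (RNP, -03:00): 2024-05-04 10:47 UTC ≤ query < +∞
10·60 + 47 - 180 = 467 min
467 = 0·1440 + 467; 467 = 7·60 + 47 → 07:47, same day
→ 2024-05-04 07:47 RNP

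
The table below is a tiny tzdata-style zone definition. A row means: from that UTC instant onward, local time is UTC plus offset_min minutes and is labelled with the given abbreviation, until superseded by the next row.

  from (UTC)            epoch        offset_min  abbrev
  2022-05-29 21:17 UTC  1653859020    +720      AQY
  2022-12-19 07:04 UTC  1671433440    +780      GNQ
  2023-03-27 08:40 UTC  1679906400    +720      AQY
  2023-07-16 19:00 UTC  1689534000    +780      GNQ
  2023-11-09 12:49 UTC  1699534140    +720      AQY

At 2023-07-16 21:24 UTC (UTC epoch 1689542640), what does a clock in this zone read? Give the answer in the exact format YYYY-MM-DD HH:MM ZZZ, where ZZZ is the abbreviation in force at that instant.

Query: 2023-07-16 21:24 UTC
Rule 4/5 (GNQ, +13:00): 2023-07-16 19:00 UTC ≤ query < 2023-11-09 12:49 UTC
21·60 + 24 + 780 = 2064 min
2064 = 1·1440 + 624; 624 = 10·60 + 24 → 10:24, 2023-07-16 + 1 day = 2023-07-17
→ 2023-07-17 10:24 GNQ

2023-07-17 10:24 GNQ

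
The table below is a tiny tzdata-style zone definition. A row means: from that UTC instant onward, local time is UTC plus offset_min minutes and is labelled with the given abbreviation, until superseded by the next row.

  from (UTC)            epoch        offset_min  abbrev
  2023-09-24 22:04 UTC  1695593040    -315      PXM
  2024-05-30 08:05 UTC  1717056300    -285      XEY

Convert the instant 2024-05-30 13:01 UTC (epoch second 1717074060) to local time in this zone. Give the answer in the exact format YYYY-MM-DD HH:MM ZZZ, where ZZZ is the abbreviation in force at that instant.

Query: 2024-05-30 13:01 UTC
Rule 2/2 (XEY, -04:45): 2024-05-30 08:05 UTC ≤ query < +∞
13·60 + 1 - 285 = 496 min
496 = 0·1440 + 496; 496 = 8·60 + 16 → 08:16, same day
→ 2024-05-30 08:16 XEY

2024-05-30 08:16 XEY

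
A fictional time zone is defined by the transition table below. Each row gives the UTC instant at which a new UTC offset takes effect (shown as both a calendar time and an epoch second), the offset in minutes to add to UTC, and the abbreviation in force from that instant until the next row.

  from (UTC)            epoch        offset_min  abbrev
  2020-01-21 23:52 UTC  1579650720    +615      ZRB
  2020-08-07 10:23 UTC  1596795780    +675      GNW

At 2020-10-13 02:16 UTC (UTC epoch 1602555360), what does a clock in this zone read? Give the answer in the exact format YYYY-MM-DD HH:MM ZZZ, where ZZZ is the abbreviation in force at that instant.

2020-10-13 13:31 GNW

Query: 2020-10-13 02:16 UTC
Rule 2/2 (GNW, +11:15): 2020-08-07 10:23 UTC ≤ query < +∞
2·60 + 16 + 675 = 811 min
811 = 0·1440 + 811; 811 = 13·60 + 31 → 13:31, same day
→ 2020-10-13 13:31 GNW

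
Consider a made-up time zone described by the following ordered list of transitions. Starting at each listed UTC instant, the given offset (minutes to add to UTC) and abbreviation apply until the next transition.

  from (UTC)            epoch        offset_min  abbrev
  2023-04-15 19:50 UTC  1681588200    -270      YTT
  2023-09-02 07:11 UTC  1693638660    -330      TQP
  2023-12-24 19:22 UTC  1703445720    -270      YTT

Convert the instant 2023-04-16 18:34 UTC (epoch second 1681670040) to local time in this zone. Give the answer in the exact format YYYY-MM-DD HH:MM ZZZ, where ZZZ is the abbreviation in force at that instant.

2023-04-16 14:04 YTT

Query: 2023-04-16 18:34 UTC
Rule 1/3 (YTT, -04:30): 2023-04-15 19:50 UTC ≤ query < 2023-09-02 07:11 UTC
18·60 + 34 - 270 = 844 min
844 = 0·1440 + 844; 844 = 14·60 + 4 → 14:04, same day
→ 2023-04-16 14:04 YTT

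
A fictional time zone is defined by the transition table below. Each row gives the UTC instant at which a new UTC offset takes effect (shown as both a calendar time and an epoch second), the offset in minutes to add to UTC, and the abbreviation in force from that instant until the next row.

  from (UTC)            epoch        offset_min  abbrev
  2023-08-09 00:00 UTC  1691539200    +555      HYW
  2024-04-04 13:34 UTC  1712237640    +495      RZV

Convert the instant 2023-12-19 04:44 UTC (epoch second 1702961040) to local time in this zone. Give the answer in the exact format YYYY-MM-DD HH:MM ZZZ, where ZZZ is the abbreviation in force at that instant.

Query: 2023-12-19 04:44 UTC
Rule 1/2 (HYW, +09:15): 2023-08-09 00:00 UTC ≤ query < 2024-04-04 13:34 UTC
4·60 + 44 + 555 = 839 min
839 = 0·1440 + 839; 839 = 13·60 + 59 → 13:59, same day
→ 2023-12-19 13:59 HYW

2023-12-19 13:59 HYW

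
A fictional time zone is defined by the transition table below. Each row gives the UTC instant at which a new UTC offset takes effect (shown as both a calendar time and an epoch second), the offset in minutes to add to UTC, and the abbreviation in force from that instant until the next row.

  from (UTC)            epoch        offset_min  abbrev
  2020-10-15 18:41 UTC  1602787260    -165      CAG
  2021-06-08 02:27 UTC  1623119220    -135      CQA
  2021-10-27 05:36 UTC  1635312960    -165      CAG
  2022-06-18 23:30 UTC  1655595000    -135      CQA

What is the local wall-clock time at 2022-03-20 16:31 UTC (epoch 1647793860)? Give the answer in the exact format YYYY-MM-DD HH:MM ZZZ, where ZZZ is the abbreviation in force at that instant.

Query: 2022-03-20 16:31 UTC
Rule 3/4 (CAG, -02:45): 2021-10-27 05:36 UTC ≤ query < 2022-06-18 23:30 UTC
16·60 + 31 - 165 = 826 min
826 = 0·1440 + 826; 826 = 13·60 + 46 → 13:46, same day
→ 2022-03-20 13:46 CAG

2022-03-20 13:46 CAG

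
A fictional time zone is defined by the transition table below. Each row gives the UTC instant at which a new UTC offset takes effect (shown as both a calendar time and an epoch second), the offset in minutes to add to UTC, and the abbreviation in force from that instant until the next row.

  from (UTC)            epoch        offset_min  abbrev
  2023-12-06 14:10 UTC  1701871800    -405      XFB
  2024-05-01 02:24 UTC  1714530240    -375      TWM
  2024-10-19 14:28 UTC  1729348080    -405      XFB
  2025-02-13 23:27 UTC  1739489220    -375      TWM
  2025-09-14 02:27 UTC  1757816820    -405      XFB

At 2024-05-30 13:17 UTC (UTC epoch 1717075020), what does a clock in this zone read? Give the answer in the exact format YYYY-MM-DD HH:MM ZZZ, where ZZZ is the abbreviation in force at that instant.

Query: 2024-05-30 13:17 UTC
Rule 2/5 (TWM, -06:15): 2024-05-01 02:24 UTC ≤ query < 2024-10-19 14:28 UTC
13·60 + 17 - 375 = 422 min
422 = 0·1440 + 422; 422 = 7·60 + 2 → 07:02, same day
→ 2024-05-30 07:02 TWM

2024-05-30 07:02 TWM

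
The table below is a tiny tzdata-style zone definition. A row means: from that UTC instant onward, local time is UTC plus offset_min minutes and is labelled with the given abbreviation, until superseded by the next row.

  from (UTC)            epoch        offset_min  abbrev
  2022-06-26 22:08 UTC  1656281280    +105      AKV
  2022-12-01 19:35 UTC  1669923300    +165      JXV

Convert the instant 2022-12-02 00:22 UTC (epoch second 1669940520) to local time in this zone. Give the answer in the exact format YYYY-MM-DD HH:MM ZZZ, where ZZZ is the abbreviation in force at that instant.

Query: 2022-12-02 00:22 UTC
Rule 2/2 (JXV, +02:45): 2022-12-01 19:35 UTC ≤ query < +∞
0·60 + 22 + 165 = 187 min
187 = 0·1440 + 187; 187 = 3·60 + 7 → 03:07, same day
→ 2022-12-02 03:07 JXV

2022-12-02 03:07 JXV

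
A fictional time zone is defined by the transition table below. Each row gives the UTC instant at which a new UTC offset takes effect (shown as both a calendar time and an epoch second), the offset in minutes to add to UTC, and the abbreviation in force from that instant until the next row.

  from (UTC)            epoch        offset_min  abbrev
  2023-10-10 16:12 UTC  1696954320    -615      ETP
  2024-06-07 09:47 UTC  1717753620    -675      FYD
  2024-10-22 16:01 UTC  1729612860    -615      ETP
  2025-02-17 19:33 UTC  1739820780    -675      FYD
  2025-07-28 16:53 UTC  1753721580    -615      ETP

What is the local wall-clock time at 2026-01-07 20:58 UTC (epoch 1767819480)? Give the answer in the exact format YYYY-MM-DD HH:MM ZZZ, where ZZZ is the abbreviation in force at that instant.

2026-01-07 10:43 ETP

Query: 2026-01-07 20:58 UTC
Rule 5/5 (ETP, -10:15): 2025-07-28 16:53 UTC ≤ query < +∞
20·60 + 58 - 615 = 643 min
643 = 0·1440 + 643; 643 = 10·60 + 43 → 10:43, same day
→ 2026-01-07 10:43 ETP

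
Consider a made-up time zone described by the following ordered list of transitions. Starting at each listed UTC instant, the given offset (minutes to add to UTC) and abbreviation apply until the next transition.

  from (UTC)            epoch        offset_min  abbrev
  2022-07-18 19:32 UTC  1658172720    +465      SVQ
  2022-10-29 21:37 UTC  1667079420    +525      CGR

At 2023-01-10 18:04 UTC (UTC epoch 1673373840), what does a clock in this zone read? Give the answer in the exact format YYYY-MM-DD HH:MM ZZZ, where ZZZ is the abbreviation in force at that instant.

Query: 2023-01-10 18:04 UTC
Rule 2/2 (CGR, +08:45): 2022-10-29 21:37 UTC ≤ query < +∞
18·60 + 4 + 525 = 1609 min
1609 = 1·1440 + 169; 169 = 2·60 + 49 → 02:49, 2023-01-10 + 1 day = 2023-01-11
→ 2023-01-11 02:49 CGR

2023-01-11 02:49 CGR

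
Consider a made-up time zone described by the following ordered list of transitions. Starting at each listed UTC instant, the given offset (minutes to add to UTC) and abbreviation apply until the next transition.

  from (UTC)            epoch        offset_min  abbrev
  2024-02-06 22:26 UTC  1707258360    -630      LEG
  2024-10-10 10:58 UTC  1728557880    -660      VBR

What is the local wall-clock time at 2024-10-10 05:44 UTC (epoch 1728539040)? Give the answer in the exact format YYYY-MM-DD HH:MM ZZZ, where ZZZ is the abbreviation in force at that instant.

Query: 2024-10-10 05:44 UTC
Rule 1/2 (LEG, -10:30): 2024-02-06 22:26 UTC ≤ query < 2024-10-10 10:58 UTC
5·60 + 44 - 630 = -286 min
-286 = -1·1440 + 1154; 1154 = 19·60 + 14 → 19:14, 2024-10-10 - 1 day = 2024-10-09
→ 2024-10-09 19:14 LEG

2024-10-09 19:14 LEG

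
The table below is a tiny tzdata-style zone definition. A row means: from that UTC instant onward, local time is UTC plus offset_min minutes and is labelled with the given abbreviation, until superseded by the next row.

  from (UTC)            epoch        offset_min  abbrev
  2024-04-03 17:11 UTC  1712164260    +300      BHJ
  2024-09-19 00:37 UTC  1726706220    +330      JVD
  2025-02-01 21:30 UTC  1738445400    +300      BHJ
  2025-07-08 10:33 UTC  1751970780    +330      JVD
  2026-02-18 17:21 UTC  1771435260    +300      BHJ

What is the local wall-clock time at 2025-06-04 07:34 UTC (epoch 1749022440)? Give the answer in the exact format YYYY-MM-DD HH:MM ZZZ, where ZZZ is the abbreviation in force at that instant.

2025-06-04 12:34 BHJ

Query: 2025-06-04 07:34 UTC
Rule 3/5 (BHJ, +05:00): 2025-02-01 21:30 UTC ≤ query < 2025-07-08 10:33 UTC
7·60 + 34 + 300 = 754 min
754 = 0·1440 + 754; 754 = 12·60 + 34 → 12:34, same day
→ 2025-06-04 12:34 BHJ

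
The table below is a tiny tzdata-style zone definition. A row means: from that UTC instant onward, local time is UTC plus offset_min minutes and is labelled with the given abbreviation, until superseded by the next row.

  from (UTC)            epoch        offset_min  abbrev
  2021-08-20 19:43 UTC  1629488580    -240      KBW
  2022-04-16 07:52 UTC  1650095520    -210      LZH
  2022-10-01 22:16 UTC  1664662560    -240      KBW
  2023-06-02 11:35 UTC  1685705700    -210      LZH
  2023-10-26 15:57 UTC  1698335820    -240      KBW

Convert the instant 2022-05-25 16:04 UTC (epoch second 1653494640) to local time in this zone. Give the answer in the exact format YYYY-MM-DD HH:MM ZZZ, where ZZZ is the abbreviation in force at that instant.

Query: 2022-05-25 16:04 UTC
Rule 2/5 (LZH, -03:30): 2022-04-16 07:52 UTC ≤ query < 2022-10-01 22:16 UTC
16·60 + 4 - 210 = 754 min
754 = 0·1440 + 754; 754 = 12·60 + 34 → 12:34, same day
→ 2022-05-25 12:34 LZH

2022-05-25 12:34 LZH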